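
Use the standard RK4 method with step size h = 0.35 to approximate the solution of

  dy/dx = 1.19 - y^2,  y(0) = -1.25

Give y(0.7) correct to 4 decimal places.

RK4: k1 = f(x_n, y_n); k2 = f(x_n + h/2, y_n + (h/2)·k1); k3 = f(x_n + h/2, y_n + (h/2)·k2); k4 = f(x_n + h, y_n + h·k3); y_{n+1} = y_n + (h/6)·(k1 + 2k2 + 2k3 + k4).
x=0.000000, y=-1.250000:
  k1 = f(0.000000, -1.250000) = -0.372500
  k2 = f(0.175000, -1.315187) = -0.539718
  k3 = f(0.175000, -1.344451) = -0.617548
  k4 = f(0.350000, -1.466142) = -0.959571
  y ← -1.250000 + (0.35/6)·(k1 + 2k2 + 2k3 + k4) = -1.462719
x=0.350000, y=-1.462719:
  k1 = f(0.350000, -1.462719) = -0.949545
  k2 = f(0.525000, -1.628889) = -1.463279
  k3 = f(0.525000, -1.718792) = -1.764247
  k4 = f(0.700000, -2.080205) = -3.137253
  y ← -1.462719 + (0.35/6)·(k1 + 2k2 + 2k3 + k4) = -2.077660
y(0.7) ≈ -2.0777

-2.0777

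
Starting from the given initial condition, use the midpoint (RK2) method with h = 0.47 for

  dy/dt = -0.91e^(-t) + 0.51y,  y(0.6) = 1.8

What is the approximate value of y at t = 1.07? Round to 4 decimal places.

2.0695

Midpoint: k1 = f(t_n, y_n); k2 = f(t_n + h/2, y_n + (h/2)·k1); y_{n+1} = y_n + h·k2.
t=0.600000, y=1.800000:
  k1 = f(0.600000, 1.800000) = 0.418581
  k2 = f(0.835000, 1.898367) = 0.573341
  y ← 1.800000 + 0.47·0.573341 = 2.069470
y(1.07) ≈ 2.0695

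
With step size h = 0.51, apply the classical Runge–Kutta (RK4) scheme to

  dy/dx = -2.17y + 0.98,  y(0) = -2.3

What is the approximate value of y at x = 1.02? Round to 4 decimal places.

0.1292

RK4: k1 = f(x_n, y_n); k2 = f(x_n + h/2, y_n + (h/2)·k1); k3 = f(x_n + h/2, y_n + (h/2)·k2); k4 = f(x_n + h, y_n + h·k3); y_{n+1} = y_n + (h/6)·(k1 + 2k2 + 2k3 + k4).
x=0.000000, y=-2.300000:
  k1 = f(0.000000, -2.300000) = 5.971000
  k2 = f(0.255000, -0.777395) = 2.666947
  k3 = f(0.255000, -1.619928) = 4.495245
  k4 = f(0.510000, -0.007425) = 0.996113
  y ← -2.300000 + (0.51/6)·(k1 + 2k2 + 2k3 + k4) = -0.490223
x=0.510000, y=-0.490223:
  k1 = f(0.510000, -0.490223) = 2.043783
  k2 = f(0.765000, 0.030942) = 0.912856
  k3 = f(0.765000, -0.257445) = 1.538655
  k4 = f(1.020000, 0.294491) = 0.340954
  y ← -0.490223 + (0.51/6)·(k1 + 2k2 + 2k3 + k4) = 0.129237
y(1.02) ≈ 0.1292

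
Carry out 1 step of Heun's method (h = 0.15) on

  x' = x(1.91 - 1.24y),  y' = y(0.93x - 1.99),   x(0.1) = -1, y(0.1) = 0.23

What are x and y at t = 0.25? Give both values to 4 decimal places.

-1.2851, 0.1491

Heun on (x,y): k1 = f(t_n, state_n); k2 = f(t_n + h, state_n + h·k1); state_{n+1} = state_n + (h/2)·(k1 + k2).
0.100000: (-1.000000, 0.230000)
  k1 = (-1.624800, -0.671600)
  predictor → (-1.243720, 0.129260)
  k2 = (-2.176159, -0.406737)
  → (-1.285072, 0.149125)
(x(0.25), y(0.25)) ≈ (-1.2851, 0.1491)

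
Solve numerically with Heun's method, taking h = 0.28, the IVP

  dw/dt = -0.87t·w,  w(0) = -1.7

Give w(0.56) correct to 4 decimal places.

-1.4817

Heun: k1 = f(t_n, w_n); k2 = f(t_n + h, w_n + h·k1); w_{n+1} = w_n + (h/2)·(k1 + k2).
t=0.000000, w=-1.700000:
  k1 = f(0.000000, -1.700000) = 0.000000
  k2 = f(0.280000, -1.700000) = 0.414120
  w ← -1.700000 + (0.28/2)·(0.000000 + 0.414120) = -1.642023
t=0.280000, w=-1.642023:
  k1 = f(0.280000, -1.642023) = 0.399997
  k2 = f(0.560000, -1.530024) = 0.745428
  w ← -1.642023 + (0.28/2)·(0.399997 + 0.745428) = -1.481664
w(0.56) ≈ -1.4817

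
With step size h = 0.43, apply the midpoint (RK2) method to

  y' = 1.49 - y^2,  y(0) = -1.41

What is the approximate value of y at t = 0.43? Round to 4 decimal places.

-1.7590

Midpoint: k1 = f(t_n, y_n); k2 = f(t_n + h/2, y_n + (h/2)·k1); y_{n+1} = y_n + h·k2.
t=0.000000, y=-1.410000:
  k1 = f(0.000000, -1.410000) = -0.498100
  k2 = f(0.215000, -1.517091) = -0.811567
  y ← -1.410000 + 0.43·(-0.811567) = -1.758974
y(0.43) ≈ -1.7590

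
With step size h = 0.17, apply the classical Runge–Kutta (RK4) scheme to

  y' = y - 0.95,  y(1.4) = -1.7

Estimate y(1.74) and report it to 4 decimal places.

RK4: k1 = f(t_n, y_n); k2 = f(t_n + h/2, y_n + (h/2)·k1); k3 = f(t_n + h/2, y_n + (h/2)·k2); k4 = f(t_n + h, y_n + h·k3); y_{n+1} = y_n + (h/6)·(k1 + 2k2 + 2k3 + k4).
t=1.400000, y=-1.700000:
  k1 = f(1.400000, -1.700000) = -2.650000
  k2 = f(1.485000, -1.925250) = -2.875250
  k3 = f(1.485000, -1.944396) = -2.894396
  k4 = f(1.570000, -2.192047) = -3.142047
  y ← -1.700000 + (0.17/6)·(k1 + 2k2 + 2k3 + k4) = -2.191055
t=1.570000, y=-2.191055:
  k1 = f(1.570000, -2.191055) = -3.141055
  k2 = f(1.655000, -2.458044) = -3.408044
  k3 = f(1.655000, -2.480738) = -3.430738
  k4 = f(1.740000, -2.774280) = -3.724280
  y ← -2.191055 + (0.17/6)·(k1 + 2k2 + 2k3 + k4) = -2.773103
y(1.74) ≈ -2.7731

-2.7731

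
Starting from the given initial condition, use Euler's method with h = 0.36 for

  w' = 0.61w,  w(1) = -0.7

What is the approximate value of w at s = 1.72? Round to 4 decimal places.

Euler: w_{n+1} = w_n + h·f(s_n, w_n).
s=1.000000, w=-0.700000: f=-0.427000 → w ← -0.700000 + 0.36·(-0.427000) = -0.853720
s=1.360000, w=-0.853720: f=-0.520769 → w ← -0.853720 + 0.36·(-0.520769) = -1.041197
w(1.72) ≈ -1.0412

-1.0412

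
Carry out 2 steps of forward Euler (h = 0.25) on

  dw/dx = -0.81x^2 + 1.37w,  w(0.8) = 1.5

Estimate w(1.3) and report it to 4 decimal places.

Euler: w_{n+1} = w_n + h·f(x_n, w_n).
x=0.800000, w=1.500000: f=1.536600 → w ← 1.500000 + 0.25·1.536600 = 1.884150
x=1.050000, w=1.884150: f=1.688261 → w ← 1.884150 + 0.25·1.688261 = 2.306215
w(1.3) ≈ 2.3062

2.3062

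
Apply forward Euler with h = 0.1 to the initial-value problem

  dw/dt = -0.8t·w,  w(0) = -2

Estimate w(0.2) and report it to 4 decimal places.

Euler: w_{n+1} = w_n + h·f(t_n, w_n).
t=0.000000, w=-2.000000: f=0.000000 → w ← -2.000000 + 0.1·0.000000 = -2.000000
t=0.100000, w=-2.000000: f=0.160000 → w ← -2.000000 + 0.1·0.160000 = -1.984000
w(0.2) ≈ -1.9840

-1.9840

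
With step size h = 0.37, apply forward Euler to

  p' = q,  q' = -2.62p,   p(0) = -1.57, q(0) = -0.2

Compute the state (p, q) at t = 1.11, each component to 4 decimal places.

Euler on (p,q): p_{n+1} = p_n + h·p', q_{n+1} = q_n + h·q'.
0.000000: (-1.570000, -0.200000); f=(-0.200000, 4.113400) → (-1.644000, 1.321958)
0.370000: (-1.644000, 1.321958); f=(1.321958, 4.307280) → (-1.154876, 2.915652)
0.740000: (-1.154876, 2.915652); f=(2.915652, 3.025774) → (-0.076084, 4.035188)
(p(1.11), q(1.11)) ≈ (-0.0761, 4.0352)

-0.0761, 4.0352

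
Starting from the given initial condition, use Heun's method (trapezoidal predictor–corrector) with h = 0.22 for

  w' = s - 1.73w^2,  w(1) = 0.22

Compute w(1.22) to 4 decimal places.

0.4212

Heun: k1 = f(s_n, w_n); k2 = f(s_n + h, w_n + h·k1); w_{n+1} = w_n + (h/2)·(k1 + k2).
s=1.000000, w=0.220000:
  k1 = f(1.000000, 0.220000) = 0.916268
  k2 = f(1.220000, 0.421579) = 0.912529
  w ← 0.220000 + (0.22/2)·(0.916268 + 0.912529) = 0.421168
w(1.22) ≈ 0.4212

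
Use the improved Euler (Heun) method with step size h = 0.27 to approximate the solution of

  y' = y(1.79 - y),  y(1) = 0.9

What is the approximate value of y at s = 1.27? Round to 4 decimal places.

Heun: k1 = f(s_n, y_n); k2 = f(s_n + h, y_n + h·k1); y_{n+1} = y_n + (h/2)·(k1 + k2).
s=1.000000, y=0.900000:
  k1 = f(1.000000, 0.900000) = 0.801000
  k2 = f(1.270000, 1.116270) = 0.752065
  y ← 0.900000 + (0.27/2)·(0.801000 + 0.752065) = 1.109664
y(1.27) ≈ 1.1097

1.1097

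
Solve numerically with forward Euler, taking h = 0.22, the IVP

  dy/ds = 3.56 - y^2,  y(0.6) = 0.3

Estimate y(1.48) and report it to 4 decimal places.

Euler: y_{n+1} = y_n + h·f(s_n, y_n).
s=0.600000, y=0.300000: f=3.470000 → y ← 0.300000 + 0.22·3.470000 = 1.063400
s=0.820000, y=1.063400: f=2.429180 → y ← 1.063400 + 0.22·2.429180 = 1.597820
s=1.040000, y=1.597820: f=1.006972 → y ← 1.597820 + 0.22·1.006972 = 1.819354
s=1.260000, y=1.819354: f=0.249953 → y ← 1.819354 + 0.22·0.249953 = 1.874343
y(1.48) ≈ 1.8743

1.8743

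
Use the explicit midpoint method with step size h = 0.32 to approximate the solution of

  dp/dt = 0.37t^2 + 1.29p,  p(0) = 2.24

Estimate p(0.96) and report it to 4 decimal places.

Midpoint: k1 = f(t_n, p_n); k2 = f(t_n + h/2, p_n + (h/2)·k1); p_{n+1} = p_n + h·k2.
t=0.000000, p=2.240000:
  k1 = f(0.000000, 2.240000) = 2.889600
  k2 = f(0.160000, 2.702336) = 3.495485
  p ← 2.240000 + 0.32·3.495485 = 3.358555
t=0.320000, p=3.358555:
  k1 = f(0.320000, 3.358555) = 4.370424
  k2 = f(0.480000, 4.057823) = 5.319840
  p ← 3.358555 + 0.32·5.319840 = 5.060904
t=0.640000, p=5.060904:
  k1 = f(0.640000, 5.060904) = 6.680118
  k2 = f(0.800000, 6.129723) = 8.144143
  p ← 5.060904 + 0.32·8.144143 = 7.667030
p(0.96) ≈ 7.6670

7.6670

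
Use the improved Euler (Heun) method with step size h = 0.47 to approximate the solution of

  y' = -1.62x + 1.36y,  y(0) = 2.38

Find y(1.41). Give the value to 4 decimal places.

11.9788

Heun: k1 = f(x_n, y_n); k2 = f(x_n + h, y_n + h·k1); y_{n+1} = y_n + (h/2)·(k1 + k2).
x=0.000000, y=2.380000:
  k1 = f(0.000000, 2.380000) = 3.236800
  k2 = f(0.470000, 3.901296) = 4.544363
  y ← 2.380000 + (0.47/2)·(3.236800 + 4.544363) = 4.208573
x=0.470000, y=4.208573:
  k1 = f(0.470000, 4.208573) = 4.962260
  k2 = f(0.940000, 6.540835) = 7.372736
  y ← 4.208573 + (0.47/2)·(4.962260 + 7.372736) = 7.107297
x=0.940000, y=7.107297:
  k1 = f(0.940000, 7.107297) = 8.143124
  k2 = f(1.410000, 10.934565) = 12.586809
  y ← 7.107297 + (0.47/2)·(8.143124 + 12.586809) = 11.978831
y(1.41) ≈ 11.9788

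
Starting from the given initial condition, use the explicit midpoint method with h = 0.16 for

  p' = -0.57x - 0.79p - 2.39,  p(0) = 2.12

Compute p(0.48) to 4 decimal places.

Midpoint: k1 = f(x_n, p_n); k2 = f(x_n + h/2, p_n + (h/2)·k1); p_{n+1} = p_n + h·k2.
x=0.000000, p=2.120000:
  k1 = f(0.000000, 2.120000) = -4.064800
  k2 = f(0.080000, 1.794816) = -3.853505
  p ← 2.120000 + 0.16·(-3.853505) = 1.503439
x=0.160000, p=1.503439:
  k1 = f(0.160000, 1.503439) = -3.668917
  k2 = f(0.240000, 1.209926) = -3.482641
  p ← 1.503439 + 0.16·(-3.482641) = 0.946217
x=0.320000, p=0.946217:
  k1 = f(0.320000, 0.946217) = -3.319911
  k2 = f(0.400000, 0.680624) = -3.155693
  p ← 0.946217 + 0.16·(-3.155693) = 0.441306
p(0.48) ≈ 0.4413

0.4413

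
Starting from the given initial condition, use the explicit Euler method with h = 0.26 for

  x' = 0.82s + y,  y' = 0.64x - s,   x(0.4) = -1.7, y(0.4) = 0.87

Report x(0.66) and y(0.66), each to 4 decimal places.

Euler on (x,y): x_{n+1} = x_n + h·x', y_{n+1} = y_n + h·y'.
0.400000: (-1.700000, 0.870000); f=(1.198000, -1.488000) → (-1.388520, 0.483120)
(x(0.66), y(0.66)) ≈ (-1.3885, 0.4831)

-1.3885, 0.4831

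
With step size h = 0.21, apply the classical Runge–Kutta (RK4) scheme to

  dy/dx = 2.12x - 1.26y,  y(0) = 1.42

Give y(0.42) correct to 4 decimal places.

0.9945

RK4: k1 = f(x_n, y_n); k2 = f(x_n + h/2, y_n + (h/2)·k1); k3 = f(x_n + h/2, y_n + (h/2)·k2); k4 = f(x_n + h, y_n + h·k3); y_{n+1} = y_n + (h/6)·(k1 + 2k2 + 2k3 + k4).
x=0.000000, y=1.420000:
  k1 = f(0.000000, 1.420000) = -1.789200
  k2 = f(0.105000, 1.232134) = -1.329889
  k3 = f(0.105000, 1.280362) = -1.390656
  k4 = f(0.210000, 1.127962) = -0.976033
  y ← 1.420000 + (0.21/6)·(k1 + 2k2 + 2k3 + k4) = 1.132779
x=0.210000, y=1.132779:
  k1 = f(0.210000, 1.132779) = -0.982101
  k2 = f(0.315000, 1.029658) = -0.629569
  k3 = f(0.315000, 1.066674) = -0.676209
  k4 = f(0.420000, 0.990775) = -0.357976
  y ← 1.132779 + (0.21/6)·(k1 + 2k2 + 2k3 + k4) = 0.994472
y(0.42) ≈ 0.9945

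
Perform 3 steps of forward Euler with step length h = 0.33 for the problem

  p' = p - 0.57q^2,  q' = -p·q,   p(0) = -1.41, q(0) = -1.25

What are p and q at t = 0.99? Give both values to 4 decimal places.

Euler on (p,q): p_{n+1} = p_n + h·p', q_{n+1} = q_n + h·q'.
0.000000: (-1.410000, -1.250000); f=(-2.300625, -1.762500) → (-2.169206, -1.831625)
0.330000: (-2.169206, -1.831625); f=(-4.081471, -3.973172) → (-3.516092, -3.142772)
0.660000: (-3.516092, -3.142772); f=(-9.145990, -11.050274) → (-6.534268, -6.789362)
(p(0.99), q(0.99)) ≈ (-6.5343, -6.7894)

-6.5343, -6.7894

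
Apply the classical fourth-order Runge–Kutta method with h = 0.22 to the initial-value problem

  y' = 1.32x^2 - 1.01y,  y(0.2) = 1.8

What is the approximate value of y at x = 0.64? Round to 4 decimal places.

1.2509

RK4: k1 = f(x_n, y_n); k2 = f(x_n + h/2, y_n + (h/2)·k1); k3 = f(x_n + h/2, y_n + (h/2)·k2); k4 = f(x_n + h, y_n + h·k3); y_{n+1} = y_n + (h/6)·(k1 + 2k2 + 2k3 + k4).
x=0.200000, y=1.800000:
  k1 = f(0.200000, 1.800000) = -1.765200
  k2 = f(0.310000, 1.605828) = -1.495034
  k3 = f(0.310000, 1.635546) = -1.525050
  k4 = f(0.420000, 1.464489) = -1.246286
  y ← 1.800000 + (0.22/6)·(k1 + 2k2 + 2k3 + k4) = 1.468106
x=0.420000, y=1.468106:
  k1 = f(0.420000, 1.468106) = -1.249939
  k2 = f(0.530000, 1.330613) = -0.973131
  k3 = f(0.530000, 1.361062) = -1.003884
  k4 = f(0.640000, 1.247251) = -0.719052
  y ← 1.468106 + (0.22/6)·(k1 + 2k2 + 2k3 + k4) = 1.250929
y(0.64) ≈ 1.2509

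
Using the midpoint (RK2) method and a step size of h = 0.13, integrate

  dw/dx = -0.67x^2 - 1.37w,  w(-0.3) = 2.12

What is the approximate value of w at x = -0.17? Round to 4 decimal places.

Midpoint: k1 = f(x_n, w_n); k2 = f(x_n + h/2, w_n + (h/2)·k1); w_{n+1} = w_n + h·k2.
x=-0.300000, w=2.120000:
  k1 = f(-0.300000, 2.120000) = -2.964700
  k2 = f(-0.235000, 1.927295) = -2.677394
  w ← 2.120000 + 0.13·(-2.677394) = 1.771939
w(-0.17) ≈ 1.7719

1.7719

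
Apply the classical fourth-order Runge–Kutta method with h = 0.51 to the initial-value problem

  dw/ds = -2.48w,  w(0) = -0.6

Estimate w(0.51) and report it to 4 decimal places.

RK4: k1 = f(s_n, w_n); k2 = f(s_n + h/2, w_n + (h/2)·k1); k3 = f(s_n + h/2, w_n + (h/2)·k2); k4 = f(s_n + h, w_n + h·k3); w_{n+1} = w_n + (h/6)·(k1 + 2k2 + 2k3 + k4).
s=0.000000, w=-0.600000:
  k1 = f(0.000000, -0.600000) = 1.488000
  k2 = f(0.255000, -0.220560) = 0.546989
  k3 = f(0.255000, -0.460518) = 1.142084
  k4 = f(0.510000, -0.017537) = 0.043492
  w ← -0.600000 + (0.51/6)·(k1 + 2k2 + 2k3 + k4) = -0.182681
w(0.51) ≈ -0.1827

-0.1827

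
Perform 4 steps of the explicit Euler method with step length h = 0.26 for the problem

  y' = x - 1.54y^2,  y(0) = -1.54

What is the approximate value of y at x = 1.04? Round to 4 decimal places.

Euler: y_{n+1} = y_n + h·f(x_n, y_n).
x=0.000000, y=-1.540000: f=-3.652264 → y ← -1.540000 + 0.26·(-3.652264) = -2.489589
x=0.260000, y=-2.489589: f=-9.284999 → y ← -2.489589 + 0.26·(-9.284999) = -4.903688
x=0.520000, y=-4.903688: f=-36.511088 → y ← -4.903688 + 0.26·(-36.511088) = -14.396571
x=0.780000, y=-14.396571: f=-318.402349 → y ← -14.396571 + 0.26·(-318.402349) = -97.181182
y(1.04) ≈ -97.1812

-97.1812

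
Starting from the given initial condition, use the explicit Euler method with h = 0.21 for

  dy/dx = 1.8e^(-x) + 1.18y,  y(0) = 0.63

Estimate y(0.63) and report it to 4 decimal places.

2.4432

Euler: y_{n+1} = y_n + h·f(x_n, y_n).
x=0.000000, y=0.630000: f=2.543400 → y ← 0.630000 + 0.21·2.543400 = 1.164114
x=0.210000, y=1.164114: f=2.832706 → y ← 1.164114 + 0.21·2.832706 = 1.758982
x=0.420000, y=1.758982: f=3.258283 → y ← 1.758982 + 0.21·3.258283 = 2.443222
y(0.63) ≈ 2.4432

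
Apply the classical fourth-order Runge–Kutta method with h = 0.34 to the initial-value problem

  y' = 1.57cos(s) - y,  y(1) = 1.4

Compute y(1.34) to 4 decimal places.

1.1682

RK4: k1 = f(s_n, y_n); k2 = f(s_n + h/2, y_n + (h/2)·k1); k3 = f(s_n + h/2, y_n + (h/2)·k2); k4 = f(s_n + h, y_n + h·k3); y_{n+1} = y_n + (h/6)·(k1 + 2k2 + 2k3 + k4).
s=1.000000, y=1.400000:
  k1 = f(1.000000, 1.400000) = -0.551725
  k2 = f(1.170000, 1.306207) = -0.693669
  k3 = f(1.170000, 1.282076) = -0.669538
  k4 = f(1.340000, 1.172357) = -0.813215
  y ← 1.400000 + (0.34/6)·(k1 + 2k2 + 2k3 + k4) = 1.168157
y(1.34) ≈ 1.1682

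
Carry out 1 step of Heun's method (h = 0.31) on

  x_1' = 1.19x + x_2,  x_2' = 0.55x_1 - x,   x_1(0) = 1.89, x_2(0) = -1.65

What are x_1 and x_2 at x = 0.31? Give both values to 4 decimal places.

Heun on (x_1,x_2): k1 = f(x_n, state_n); k2 = f(x_n + h, state_n + h·k1); state_{n+1} = state_n + (h/2)·(k1 + k2).
0.000000: (1.890000, -1.650000)
  k1 = (-1.650000, 1.039500)
  predictor → (1.378500, -1.327755)
  k2 = (-0.958855, 0.448175)
  → (1.485627, -1.419410)
(x_1(0.31), x_2(0.31)) ≈ (1.4856, -1.4194)

1.4856, -1.4194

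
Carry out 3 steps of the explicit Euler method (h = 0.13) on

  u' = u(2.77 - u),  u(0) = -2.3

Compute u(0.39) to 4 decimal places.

Euler: u_{n+1} = u_n + h·f(x_n, u_n).
x=0.000000, u=-2.300000: f=-11.661000 → u ← -2.300000 + 0.13·(-11.661000) = -3.815930
x=0.130000, u=-3.815930: f=-25.131448 → u ← -3.815930 + 0.13·(-25.131448) = -7.083018
x=0.260000, u=-7.083018: f=-69.789108 → u ← -7.083018 + 0.13·(-69.789108) = -16.155602
u(0.39) ≈ -16.1556

-16.1556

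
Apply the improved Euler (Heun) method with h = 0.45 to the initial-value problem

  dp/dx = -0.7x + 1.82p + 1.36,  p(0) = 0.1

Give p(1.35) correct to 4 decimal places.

Heun: k1 = f(x_n, p_n); k2 = f(x_n + h, p_n + h·k1); p_{n+1} = p_n + (h/2)·(k1 + k2).
x=0.000000, p=0.100000:
  k1 = f(0.000000, 0.100000) = 1.542000
  k2 = f(0.450000, 0.793900) = 2.489898
  p ← 0.100000 + (0.45/2)·(1.542000 + 2.489898) = 1.007177
x=0.450000, p=1.007177:
  k1 = f(0.450000, 1.007177) = 2.878062
  k2 = f(0.900000, 2.302305) = 4.920195
  p ← 1.007177 + (0.45/2)·(2.878062 + 4.920195) = 2.761785
x=0.900000, p=2.761785:
  k1 = f(0.900000, 2.761785) = 5.756449
  k2 = f(1.350000, 5.352187) = 10.155980
  p ← 2.761785 + (0.45/2)·(5.756449 + 10.155980) = 6.342081
p(1.35) ≈ 6.3421

6.3421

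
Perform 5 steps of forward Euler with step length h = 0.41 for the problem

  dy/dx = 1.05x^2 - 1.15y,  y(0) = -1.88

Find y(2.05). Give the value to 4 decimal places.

1.5161

Euler: y_{n+1} = y_n + h·f(x_n, y_n).
x=0.000000, y=-1.880000: f=2.162000 → y ← -1.880000 + 0.41·2.162000 = -0.993580
x=0.410000, y=-0.993580: f=1.319122 → y ← -0.993580 + 0.41·1.319122 = -0.452740
x=0.820000, y=-0.452740: f=1.226671 → y ← -0.452740 + 0.41·1.226671 = 0.050195
x=1.230000, y=0.050195: f=1.530821 → y ← 0.050195 + 0.41·1.530821 = 0.677832
x=1.640000, y=0.677832: f=2.044574 → y ← 0.677832 + 0.41·2.044574 = 1.516107
y(2.05) ≈ 1.5161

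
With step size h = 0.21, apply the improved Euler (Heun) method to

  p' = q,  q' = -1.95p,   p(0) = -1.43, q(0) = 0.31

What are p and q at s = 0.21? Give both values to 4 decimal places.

-1.3034, 0.8823

Heun on (p,q): k1 = f(s_n, state_n); k2 = f(s_n + h, state_n + h·k1); state_{n+1} = state_n + (h/2)·(k1 + k2).
0.000000: (-1.430000, 0.310000)
  k1 = (0.310000, 2.788500)
  predictor → (-1.364900, 0.895585)
  k2 = (0.895585, 2.661555)
  → (-1.303414, 0.882256)
(p(0.21), q(0.21)) ≈ (-1.3034, 0.8823)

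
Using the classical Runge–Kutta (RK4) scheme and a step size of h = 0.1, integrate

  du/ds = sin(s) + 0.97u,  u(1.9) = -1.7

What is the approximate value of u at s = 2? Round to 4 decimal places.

RK4: k1 = f(s_n, u_n); k2 = f(s_n + h/2, u_n + (h/2)·k1); k3 = f(s_n + h/2, u_n + (h/2)·k2); k4 = f(s_n + h, u_n + h·k3); u_{n+1} = u_n + (h/6)·(k1 + 2k2 + 2k3 + k4).
s=1.900000, u=-1.700000:
  k1 = f(1.900000, -1.700000) = -0.702700
  k2 = f(1.950000, -1.735135) = -0.754121
  k3 = f(1.950000, -1.737706) = -0.756615
  k4 = f(2.000000, -1.775662) = -0.813094
  u ← -1.700000 + (0.1/6)·(k1 + 2k2 + 2k3 + k4) = -1.775621
u(2) ≈ -1.7756

-1.7756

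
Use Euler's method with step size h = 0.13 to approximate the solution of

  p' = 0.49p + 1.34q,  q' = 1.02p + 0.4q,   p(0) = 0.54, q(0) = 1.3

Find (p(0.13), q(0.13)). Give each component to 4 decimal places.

Euler on (p,q): p_{n+1} = p_n + h·p', q_{n+1} = q_n + h·q'.
0.000000: (0.540000, 1.300000); f=(2.006600, 1.070800) → (0.800858, 1.439204)
(p(0.13), q(0.13)) ≈ (0.8009, 1.4392)

0.8009, 1.4392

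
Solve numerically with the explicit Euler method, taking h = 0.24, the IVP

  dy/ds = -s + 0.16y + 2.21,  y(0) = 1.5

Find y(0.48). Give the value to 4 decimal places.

2.6410

Euler: y_{n+1} = y_n + h·f(s_n, y_n).
s=0.000000, y=1.500000: f=2.450000 → y ← 1.500000 + 0.24·2.450000 = 2.088000
s=0.240000, y=2.088000: f=2.304080 → y ← 2.088000 + 0.24·2.304080 = 2.640979
y(0.48) ≈ 2.6410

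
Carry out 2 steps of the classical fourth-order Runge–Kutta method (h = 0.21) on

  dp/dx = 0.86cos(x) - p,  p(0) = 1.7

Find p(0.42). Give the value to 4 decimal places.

RK4: k1 = f(x_n, p_n); k2 = f(x_n + h/2, p_n + (h/2)·k1); k3 = f(x_n + h/2, p_n + (h/2)·k2); k4 = f(x_n + h, p_n + h·k3); p_{n+1} = p_n + (h/6)·(k1 + 2k2 + 2k3 + k4).
x=0.000000, p=1.700000:
  k1 = f(0.000000, 1.700000) = -0.840000
  k2 = f(0.105000, 1.611800) = -0.756536
  k3 = f(0.105000, 1.620564) = -0.765300
  k4 = f(0.210000, 1.539287) = -0.698180
  p ← 1.700000 + (0.21/6)·(k1 + 2k2 + 2k3 + k4) = 1.539635
x=0.210000, p=1.539635:
  k1 = f(0.210000, 1.539635) = -0.698529
  k2 = f(0.315000, 1.466290) = -0.648605
  k3 = f(0.315000, 1.471532) = -0.653847
  k4 = f(0.420000, 1.402327) = -0.617071
  p ← 1.539635 + (0.21/6)·(k1 + 2k2 + 2k3 + k4) = 1.402418
p(0.42) ≈ 1.4024

1.4024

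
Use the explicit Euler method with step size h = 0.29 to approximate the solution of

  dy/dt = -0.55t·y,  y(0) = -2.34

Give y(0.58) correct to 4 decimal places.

-2.2318

Euler: y_{n+1} = y_n + h·f(t_n, y_n).
t=0.000000, y=-2.340000: f=0.000000 → y ← -2.340000 + 0.29·0.000000 = -2.340000
t=0.290000, y=-2.340000: f=0.373230 → y ← -2.340000 + 0.29·0.373230 = -2.231763
y(0.58) ≈ -2.2318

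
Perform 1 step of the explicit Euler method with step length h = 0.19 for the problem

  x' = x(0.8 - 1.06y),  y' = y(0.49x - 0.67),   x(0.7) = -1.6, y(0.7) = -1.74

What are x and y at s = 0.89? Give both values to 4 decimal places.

-2.4039, -1.2593

Euler on (x,y): x_{n+1} = x_n + h·x', y_{n+1} = y_n + h·y'.
0.700000: (-1.600000, -1.740000); f=(-4.231040, 2.529960) → (-2.403898, -1.259308)
(x(0.89), y(0.89)) ≈ (-2.4039, -1.2593)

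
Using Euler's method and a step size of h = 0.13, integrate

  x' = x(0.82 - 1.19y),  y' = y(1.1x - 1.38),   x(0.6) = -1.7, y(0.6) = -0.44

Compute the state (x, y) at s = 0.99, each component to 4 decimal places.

-2.5804, -0.0671

Euler on (x,y): x_{n+1} = x_n + h·x', y_{n+1} = y_n + h·y'.
0.600000: (-1.700000, -0.440000); f=(-2.284120, 1.430000) → (-1.996936, -0.254100)
0.730000: (-1.996936, -0.254100); f=(-2.241319, 0.908821) → (-2.288307, -0.135953)
0.860000: (-2.288307, -0.135953); f=(-2.246624, 0.529828) → (-2.580368, -0.067076)
(x(0.99), y(0.99)) ≈ (-2.5804, -0.0671)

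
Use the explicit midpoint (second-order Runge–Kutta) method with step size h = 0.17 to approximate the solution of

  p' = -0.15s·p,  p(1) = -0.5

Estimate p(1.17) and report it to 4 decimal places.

-0.4863

Midpoint: k1 = f(s_n, p_n); k2 = f(s_n + h/2, p_n + (h/2)·k1); p_{n+1} = p_n + h·k2.
s=1.000000, p=-0.500000:
  k1 = f(1.000000, -0.500000) = 0.075000
  k2 = f(1.085000, -0.493625) = 0.080337
  p ← -0.500000 + 0.17·0.080337 = -0.486343
p(1.17) ≈ -0.4863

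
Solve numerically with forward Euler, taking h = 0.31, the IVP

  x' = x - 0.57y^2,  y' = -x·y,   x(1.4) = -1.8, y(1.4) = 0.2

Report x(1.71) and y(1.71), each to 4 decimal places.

-2.3651, 0.3116

Euler on (x,y): x_{n+1} = x_n + h·x', y_{n+1} = y_n + h·y'.
1.400000: (-1.800000, 0.200000); f=(-1.822800, 0.360000) → (-2.365068, 0.311600)
(x(1.71), y(1.71)) ≈ (-2.3651, 0.3116)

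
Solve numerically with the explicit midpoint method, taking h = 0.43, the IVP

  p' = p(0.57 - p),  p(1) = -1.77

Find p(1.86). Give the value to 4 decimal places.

-76.3609

Midpoint: k1 = f(s_n, p_n); k2 = f(s_n + h/2, p_n + (h/2)·k1); p_{n+1} = p_n + h·k2.
s=1.000000, p=-1.770000:
  k1 = f(1.000000, -1.770000) = -4.141800
  k2 = f(1.215000, -2.660487) = -8.594669
  p ← -1.770000 + 0.43·(-8.594669) = -5.465708
s=1.430000, p=-5.465708:
  k1 = f(1.430000, -5.465708) = -32.989412
  k2 = f(1.645000, -12.558431) = -164.872498
  p ← -5.465708 + 0.43·(-164.872498) = -76.360882
p(1.86) ≈ -76.3609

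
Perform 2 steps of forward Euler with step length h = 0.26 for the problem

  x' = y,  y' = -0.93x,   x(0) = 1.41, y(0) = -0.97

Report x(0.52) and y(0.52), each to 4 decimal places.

0.8170, -1.5909

Euler on (x,y): x_{n+1} = x_n + h·x', y_{n+1} = y_n + h·y'.
0.000000: (1.410000, -0.970000); f=(-0.970000, -1.311300) → (1.157800, -1.310938)
0.260000: (1.157800, -1.310938); f=(-1.310938, -1.076754) → (0.816956, -1.590894)
(x(0.52), y(0.52)) ≈ (0.8170, -1.5909)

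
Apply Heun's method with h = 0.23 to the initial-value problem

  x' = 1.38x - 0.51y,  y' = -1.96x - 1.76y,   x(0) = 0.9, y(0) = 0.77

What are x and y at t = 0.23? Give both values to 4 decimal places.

1.1684, 0.1538

Heun on (x,y): k1 = f(t_n, state_n); k2 = f(t_n + h, state_n + h·k1); state_{n+1} = state_n + (h/2)·(k1 + k2).
0.000000: (0.900000, 0.770000)
  k1 = (0.849300, -3.119200)
  predictor → (1.095339, 0.052584)
  k2 = (1.484750, -2.239412)
  → (1.168416, 0.153760)
(x(0.23), y(0.23)) ≈ (1.1684, 0.1538)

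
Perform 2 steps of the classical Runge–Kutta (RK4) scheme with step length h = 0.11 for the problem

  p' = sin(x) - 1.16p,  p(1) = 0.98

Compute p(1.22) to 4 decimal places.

RK4: k1 = f(x_n, p_n); k2 = f(x_n + h/2, p_n + (h/2)·k1); k3 = f(x_n + h/2, p_n + (h/2)·k2); k4 = f(x_n + h, p_n + h·k3); p_{n+1} = p_n + (h/6)·(k1 + 2k2 + 2k3 + k4).
x=1.000000, p=0.980000:
  k1 = f(1.000000, 0.980000) = -0.295329
  k2 = f(1.055000, 0.963757) = -0.248058
  k3 = f(1.055000, 0.966357) = -0.251074
  k4 = f(1.110000, 0.952382) = -0.209064
  p ← 0.980000 + (0.11/6)·(k1 + 2k2 + 2k3 + k4) = 0.952451
x=1.110000, p=0.952451:
  k1 = f(1.110000, 0.952451) = -0.209145
  k2 = f(1.165000, 0.940948) = -0.172712
  k3 = f(1.165000, 0.942952) = -0.175036
  k4 = f(1.220000, 0.933197) = -0.143410
  p ← 0.952451 + (0.11/6)·(k1 + 2k2 + 2k3 + k4) = 0.933237
p(1.22) ≈ 0.9332

0.9332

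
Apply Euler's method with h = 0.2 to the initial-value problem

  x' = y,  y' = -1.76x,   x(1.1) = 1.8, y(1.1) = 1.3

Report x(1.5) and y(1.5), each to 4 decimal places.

Euler on (x,y): x_{n+1} = x_n + h·x', y_{n+1} = y_n + h·y'.
1.100000: (1.800000, 1.300000); f=(1.300000, -3.168000) → (2.060000, 0.666400)
1.300000: (2.060000, 0.666400); f=(0.666400, -3.625600) → (2.193280, -0.058720)
(x(1.5), y(1.5)) ≈ (2.1933, -0.0587)

2.1933, -0.0587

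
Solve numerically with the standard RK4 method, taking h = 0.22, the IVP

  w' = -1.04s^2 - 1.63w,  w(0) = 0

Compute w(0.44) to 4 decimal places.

-0.0249

RK4: k1 = f(s_n, w_n); k2 = f(s_n + h/2, w_n + (h/2)·k1); k3 = f(s_n + h/2, w_n + (h/2)·k2); k4 = f(s_n + h, w_n + h·k3); w_{n+1} = w_n + (h/6)·(k1 + 2k2 + 2k3 + k4).
s=0.000000, w=0.000000:
  k1 = f(0.000000, 0.000000) = 0.000000
  k2 = f(0.110000, 0.000000) = -0.012584
  k3 = f(0.110000, -0.001384) = -0.010328
  k4 = f(0.220000, -0.002272) = -0.046632
  w ← 0.000000 + (0.22/6)·(k1 + 2k2 + 2k3 + k4) = -0.003390
s=0.220000, w=-0.003390:
  k1 = f(0.220000, -0.003390) = -0.044810
  k2 = f(0.330000, -0.008319) = -0.099696
  k3 = f(0.330000, -0.014357) = -0.089855
  k4 = f(0.440000, -0.023158) = -0.163596
  w ← -0.003390 + (0.22/6)·(k1 + 2k2 + 2k3 + k4) = -0.024932
w(0.44) ≈ -0.0249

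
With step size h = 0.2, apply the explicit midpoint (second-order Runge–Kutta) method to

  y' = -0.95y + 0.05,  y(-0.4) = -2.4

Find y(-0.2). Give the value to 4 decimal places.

-1.9783

Midpoint: k1 = f(x_n, y_n); k2 = f(x_n + h/2, y_n + (h/2)·k1); y_{n+1} = y_n + h·k2.
x=-0.400000, y=-2.400000:
  k1 = f(-0.400000, -2.400000) = 2.330000
  k2 = f(-0.300000, -2.167000) = 2.108650
  y ← -2.400000 + 0.2·2.108650 = -1.978270
y(-0.2) ≈ -1.9783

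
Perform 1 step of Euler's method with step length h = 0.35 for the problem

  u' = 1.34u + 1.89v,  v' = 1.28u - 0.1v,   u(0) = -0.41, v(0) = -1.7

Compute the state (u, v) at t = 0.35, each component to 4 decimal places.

Euler on (u,v): u_{n+1} = u_n + h·u', v_{n+1} = v_n + h·v'.
0.000000: (-0.410000, -1.700000); f=(-3.762400, -0.354800) → (-1.726840, -1.824180)
(u(0.35), v(0.35)) ≈ (-1.7268, -1.8242)

-1.7268, -1.8242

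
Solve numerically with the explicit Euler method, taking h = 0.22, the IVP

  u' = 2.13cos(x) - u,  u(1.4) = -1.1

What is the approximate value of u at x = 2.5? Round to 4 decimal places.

Euler: u_{n+1} = u_n + h·f(x_n, u_n).
x=1.400000, u=-1.100000: f=1.462030 → u ← -1.100000 + 0.22·1.462030 = -0.778353
x=1.620000, u=-0.778353: f=0.673592 → u ← -0.778353 + 0.22·0.673592 = -0.630163
x=1.840000, u=-0.630163: f=0.063660 → u ← -0.630163 + 0.22·0.063660 = -0.616158
x=2.060000, u=-0.616158: f=-0.384778 → u ← -0.616158 + 0.22·(-0.384778) = -0.700809
x=2.280000, u=-0.700809: f=-0.686310 → u ← -0.700809 + 0.22·(-0.686310) = -0.851797
u(2.5) ≈ -0.8518

-0.8518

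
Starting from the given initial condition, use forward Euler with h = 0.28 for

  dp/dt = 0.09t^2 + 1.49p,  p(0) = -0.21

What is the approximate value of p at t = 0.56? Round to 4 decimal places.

-0.4198

Euler: p_{n+1} = p_n + h·f(t_n, p_n).
t=0.000000, p=-0.210000: f=-0.312900 → p ← -0.210000 + 0.28·(-0.312900) = -0.297612
t=0.280000, p=-0.297612: f=-0.436386 → p ← -0.297612 + 0.28·(-0.436386) = -0.419800
p(0.56) ≈ -0.4198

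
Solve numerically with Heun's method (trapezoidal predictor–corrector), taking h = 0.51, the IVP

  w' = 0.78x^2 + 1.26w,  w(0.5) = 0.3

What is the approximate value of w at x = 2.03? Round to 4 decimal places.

5.9101

Heun: k1 = f(x_n, w_n); k2 = f(x_n + h, w_n + h·k1); w_{n+1} = w_n + (h/2)·(k1 + k2).
x=0.500000, w=0.300000:
  k1 = f(0.500000, 0.300000) = 0.573000
  k2 = f(1.010000, 0.592230) = 1.541888
  w ← 0.300000 + (0.51/2)·(0.573000 + 1.541888) = 0.839296
x=1.010000, w=0.839296:
  k1 = f(1.010000, 0.839296) = 1.853191
  k2 = f(1.520000, 1.784424) = 4.050486
  w ← 0.839296 + (0.51/2)·(1.853191 + 4.050486) = 2.344734
x=1.520000, w=2.344734:
  k1 = f(1.520000, 2.344734) = 4.756477
  k2 = f(2.030000, 4.770538) = 9.225179
  w ← 2.344734 + (0.51/2)·(4.756477 + 9.225179) = 5.910057
w(2.03) ≈ 5.9101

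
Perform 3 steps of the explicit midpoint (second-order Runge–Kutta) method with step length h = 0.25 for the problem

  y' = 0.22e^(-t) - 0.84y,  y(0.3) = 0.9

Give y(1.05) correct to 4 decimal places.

Midpoint: k1 = f(t_n, y_n); k2 = f(t_n + h/2, y_n + (h/2)·k1); y_{n+1} = y_n + h·k2.
t=0.300000, y=0.900000:
  k1 = f(0.300000, 0.900000) = -0.593020
  k2 = f(0.425000, 0.825873) = -0.549904
  y ← 0.900000 + 0.25·(-0.549904) = 0.762524
t=0.550000, y=0.762524:
  k1 = f(0.550000, 0.762524) = -0.513591
  k2 = f(0.675000, 0.698325) = -0.474579
  y ← 0.762524 + 0.25·(-0.474579) = 0.643879
t=0.800000, y=0.643879:
  k1 = f(0.800000, 0.643879) = -0.442006
  k2 = f(0.925000, 0.588629) = -0.407211
  y ← 0.643879 + 0.25·(-0.407211) = 0.542077
y(1.05) ≈ 0.5421

0.5421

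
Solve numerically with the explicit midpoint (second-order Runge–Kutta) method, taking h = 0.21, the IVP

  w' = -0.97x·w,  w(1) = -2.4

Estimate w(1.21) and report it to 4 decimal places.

Midpoint: k1 = f(x_n, w_n); k2 = f(x_n + h/2, w_n + (h/2)·k1); w_{n+1} = w_n + h·k2.
x=1.000000, w=-2.400000:
  k1 = f(1.000000, -2.400000) = 2.328000
  k2 = f(1.105000, -2.155560) = 2.310437
  w ← -2.400000 + 0.21·2.310437 = -1.914808
w(1.21) ≈ -1.9148

-1.9148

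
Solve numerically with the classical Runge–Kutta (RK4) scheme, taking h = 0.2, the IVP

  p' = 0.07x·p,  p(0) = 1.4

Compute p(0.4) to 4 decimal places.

RK4: k1 = f(x_n, p_n); k2 = f(x_n + h/2, p_n + (h/2)·k1); k3 = f(x_n + h/2, p_n + (h/2)·k2); k4 = f(x_n + h, p_n + h·k3); p_{n+1} = p_n + (h/6)·(k1 + 2k2 + 2k3 + k4).
x=0.000000, p=1.400000:
  k1 = f(0.000000, 1.400000) = 0.000000
  k2 = f(0.100000, 1.400000) = 0.009800
  k3 = f(0.100000, 1.400980) = 0.009807
  k4 = f(0.200000, 1.401961) = 0.019627
  p ← 1.400000 + (0.2/6)·(k1 + 2k2 + 2k3 + k4) = 1.401961
x=0.200000, p=1.401961:
  k1 = f(0.200000, 1.401961) = 0.019627
  k2 = f(0.300000, 1.403924) = 0.029482
  k3 = f(0.300000, 1.404910) = 0.029503
  k4 = f(0.400000, 1.407862) = 0.039420
  p ← 1.401961 + (0.2/6)·(k1 + 2k2 + 2k3 + k4) = 1.407862
p(0.4) ≈ 1.4079

1.4079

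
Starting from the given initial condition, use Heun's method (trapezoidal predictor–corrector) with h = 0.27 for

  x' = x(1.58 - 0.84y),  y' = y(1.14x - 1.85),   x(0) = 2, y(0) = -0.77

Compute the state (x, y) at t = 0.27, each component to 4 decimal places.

Heun on (x,y): k1 = f(t_n, state_n); k2 = f(t_n + h, state_n + h·k1); state_{n+1} = state_n + (h/2)·(k1 + k2).
0.000000: (2.000000, -0.770000)
  k1 = (4.453600, -0.331100)
  predictor → (3.202472, -0.859397)
  k2 = (7.371749, -1.547618)
  → (3.596422, -1.023627)
(x(0.27), y(0.27)) ≈ (3.5964, -1.0236)

3.5964, -1.0236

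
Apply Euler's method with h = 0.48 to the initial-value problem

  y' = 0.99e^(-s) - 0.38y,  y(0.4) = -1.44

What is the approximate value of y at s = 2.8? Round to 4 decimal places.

-0.0861

Euler: y_{n+1} = y_n + h·f(s_n, y_n).
s=0.400000, y=-1.440000: f=1.210817 → y ← -1.440000 + 0.48·1.210817 = -0.858808
s=0.880000, y=-0.858808: f=0.736982 → y ← -0.858808 + 0.48·0.736982 = -0.505057
s=1.360000, y=-0.505057: f=0.446016 → y ← -0.505057 + 0.48·0.446016 = -0.290969
s=1.840000, y=-0.290969: f=0.267797 → y ← -0.290969 + 0.48·0.267797 = -0.162426
s=2.320000, y=-0.162426: f=0.159013 → y ← -0.162426 + 0.48·0.159013 = -0.086100
y(2.8) ≈ -0.0861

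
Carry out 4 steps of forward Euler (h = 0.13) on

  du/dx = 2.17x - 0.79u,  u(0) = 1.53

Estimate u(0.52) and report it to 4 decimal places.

1.1972

Euler: u_{n+1} = u_n + h·f(x_n, u_n).
x=0.000000, u=1.530000: f=-1.208700 → u ← 1.530000 + 0.13·(-1.208700) = 1.372869
x=0.130000, u=1.372869: f=-0.802467 → u ← 1.372869 + 0.13·(-0.802467) = 1.268548
x=0.260000, u=1.268548: f=-0.437953 → u ← 1.268548 + 0.13·(-0.437953) = 1.211614
x=0.390000, u=1.211614: f=-0.110875 → u ← 1.211614 + 0.13·(-0.110875) = 1.197201
u(0.52) ≈ 1.1972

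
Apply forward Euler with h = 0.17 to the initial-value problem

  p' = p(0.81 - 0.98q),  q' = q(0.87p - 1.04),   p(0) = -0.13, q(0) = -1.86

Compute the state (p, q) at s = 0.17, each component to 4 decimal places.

Euler on (p,q): p_{n+1} = p_n + h·p', q_{n+1} = q_n + h·q'.
0.000000: (-0.130000, -1.860000); f=(-0.342264, 2.144766) → (-0.188185, -1.495390)
(p(0.17), q(0.17)) ≈ (-0.1882, -1.4954)

-0.1882, -1.4954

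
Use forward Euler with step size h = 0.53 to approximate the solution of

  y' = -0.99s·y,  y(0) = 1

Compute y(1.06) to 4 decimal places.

Euler: y_{n+1} = y_n + h·f(s_n, y_n).
s=0.000000, y=1.000000: f=0.000000 → y ← 1.000000 + 0.53·0.000000 = 1.000000
s=0.530000, y=1.000000: f=-0.524700 → y ← 1.000000 + 0.53·(-0.524700) = 0.721909
y(1.06) ≈ 0.7219

0.7219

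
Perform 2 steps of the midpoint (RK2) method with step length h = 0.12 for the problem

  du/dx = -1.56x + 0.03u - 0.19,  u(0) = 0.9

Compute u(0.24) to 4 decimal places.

0.8157

Midpoint: k1 = f(x_n, u_n); k2 = f(x_n + h/2, u_n + (h/2)·k1); u_{n+1} = u_n + h·k2.
x=0.000000, u=0.900000:
  k1 = f(0.000000, 0.900000) = -0.163000
  k2 = f(0.060000, 0.890220) = -0.256893
  u ← 0.900000 + 0.12·(-0.256893) = 0.869173
x=0.120000, u=0.869173:
  k1 = f(0.120000, 0.869173) = -0.351125
  k2 = f(0.180000, 0.848105) = -0.445357
  u ← 0.869173 + 0.12·(-0.445357) = 0.815730
u(0.24) ≈ 0.8157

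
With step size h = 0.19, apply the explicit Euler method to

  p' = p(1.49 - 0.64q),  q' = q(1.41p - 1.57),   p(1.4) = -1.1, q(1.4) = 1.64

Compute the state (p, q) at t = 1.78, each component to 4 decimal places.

Euler on (p,q): p_{n+1} = p_n + h·p', q_{n+1} = q_n + h·q'.
1.400000: (-1.100000, 1.640000); f=(-0.484440, -5.118440) → (-1.192044, 0.667496)
1.590000: (-1.192044, 0.667496); f=(-1.266907, -2.169885) → (-1.432756, 0.255218)
(p(1.78), q(1.78)) ≈ (-1.4328, 0.2552)

-1.4328, 0.2552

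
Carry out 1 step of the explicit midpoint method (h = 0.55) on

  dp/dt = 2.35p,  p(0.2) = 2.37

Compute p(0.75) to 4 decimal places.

7.4128

Midpoint: k1 = f(t_n, p_n); k2 = f(t_n + h/2, p_n + (h/2)·k1); p_{n+1} = p_n + h·k2.
t=0.200000, p=2.370000:
  k1 = f(0.200000, 2.370000) = 5.569500
  k2 = f(0.475000, 3.901613) = 9.168789
  p ← 2.370000 + 0.55·9.168789 = 7.412834
p(0.75) ≈ 7.4128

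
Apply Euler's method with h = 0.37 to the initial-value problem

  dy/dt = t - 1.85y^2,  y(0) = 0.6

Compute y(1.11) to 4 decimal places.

Euler: y_{n+1} = y_n + h·f(t_n, y_n).
t=0.000000, y=0.600000: f=-0.666000 → y ← 0.600000 + 0.37·(-0.666000) = 0.353580
t=0.370000, y=0.353580: f=0.138715 → y ← 0.353580 + 0.37·0.138715 = 0.404905
t=0.740000, y=0.404905: f=0.436697 → y ← 0.404905 + 0.37·0.436697 = 0.566482
y(1.11) ≈ 0.5665

0.5665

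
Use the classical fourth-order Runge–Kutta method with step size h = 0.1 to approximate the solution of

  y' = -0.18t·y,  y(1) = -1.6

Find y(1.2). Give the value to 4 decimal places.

RK4: k1 = f(t_n, y_n); k2 = f(t_n + h/2, y_n + (h/2)·k1); k3 = f(t_n + h/2, y_n + (h/2)·k2); k4 = f(t_n + h, y_n + h·k3); y_{n+1} = y_n + (h/6)·(k1 + 2k2 + 2k3 + k4).
t=1.000000, y=-1.600000:
  k1 = f(1.000000, -1.600000) = 0.288000
  k2 = f(1.050000, -1.585600) = 0.299678
  k3 = f(1.050000, -1.585016) = 0.299568
  k4 = f(1.100000, -1.570043) = 0.310869
  y ← -1.600000 + (0.1/6)·(k1 + 2k2 + 2k3 + k4) = -1.570044
t=1.100000, y=-1.570044:
  k1 = f(1.100000, -1.570044) = 0.310869
  k2 = f(1.150000, -1.554501) = 0.321782
  k3 = f(1.150000, -1.553955) = 0.321669
  k4 = f(1.200000, -1.537877) = 0.332181
  y ← -1.570044 + (0.1/6)·(k1 + 2k2 + 2k3 + k4) = -1.537878
y(1.2) ≈ -1.5379

-1.5379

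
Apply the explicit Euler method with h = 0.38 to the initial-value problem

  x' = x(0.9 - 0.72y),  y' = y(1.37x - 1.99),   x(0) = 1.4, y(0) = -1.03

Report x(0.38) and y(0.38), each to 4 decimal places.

2.2733, -1.0018

Euler on (x,y): x_{n+1} = x_n + h·x', y_{n+1} = y_n + h·y'.
0.000000: (1.400000, -1.030000); f=(2.298240, 0.074160) → (2.273331, -1.001819)
(x(0.38), y(0.38)) ≈ (2.2733, -1.0018)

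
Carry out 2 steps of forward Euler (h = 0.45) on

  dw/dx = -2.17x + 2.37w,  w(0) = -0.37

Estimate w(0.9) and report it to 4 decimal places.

-2.0195

Euler: w_{n+1} = w_n + h·f(x_n, w_n).
x=0.000000, w=-0.370000: f=-0.876900 → w ← -0.370000 + 0.45·(-0.876900) = -0.764605
x=0.450000, w=-0.764605: f=-2.788614 → w ← -0.764605 + 0.45·(-2.788614) = -2.019481
w(0.9) ≈ -2.0195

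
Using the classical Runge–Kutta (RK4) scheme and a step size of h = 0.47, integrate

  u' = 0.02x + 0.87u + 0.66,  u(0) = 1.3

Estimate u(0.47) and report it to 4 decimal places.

2.3423

RK4: k1 = f(x_n, u_n); k2 = f(x_n + h/2, u_n + (h/2)·k1); k3 = f(x_n + h/2, u_n + (h/2)·k2); k4 = f(x_n + h, u_n + h·k3); u_{n+1} = u_n + (h/6)·(k1 + 2k2 + 2k3 + k4).
x=0.000000, u=1.300000:
  k1 = f(0.000000, 1.300000) = 1.791000
  k2 = f(0.235000, 1.720885) = 2.161870
  k3 = f(0.235000, 1.808039) = 2.237694
  k4 = f(0.470000, 2.351716) = 2.715393
  u ← 1.300000 + (0.47/6)·(k1 + 2k2 + 2k3 + k4) = 2.342266
u(0.47) ≈ 2.3423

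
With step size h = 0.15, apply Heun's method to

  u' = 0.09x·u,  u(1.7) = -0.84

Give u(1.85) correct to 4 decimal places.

-0.8604

Heun: k1 = f(x_n, u_n); k2 = f(x_n + h, u_n + h·k1); u_{n+1} = u_n + (h/2)·(k1 + k2).
x=1.700000, u=-0.840000:
  k1 = f(1.700000, -0.840000) = -0.128520
  k2 = f(1.850000, -0.859278) = -0.143070
  u ← -0.840000 + (0.15/2)·(-0.128520 + (-0.143070)) = -0.860369
u(1.85) ≈ -0.8604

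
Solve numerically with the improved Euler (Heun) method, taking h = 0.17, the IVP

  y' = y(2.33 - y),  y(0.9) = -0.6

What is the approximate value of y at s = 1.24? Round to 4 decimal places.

Heun: k1 = f(s_n, y_n); k2 = f(s_n + h, y_n + h·k1); y_{n+1} = y_n + (h/2)·(k1 + k2).
s=0.900000, y=-0.600000:
  k1 = f(0.900000, -0.600000) = -1.758000
  k2 = f(1.070000, -0.898860) = -2.902293
  y ← -0.600000 + (0.17/2)·(-1.758000 + (-2.902293)) = -0.996125
s=1.070000, y=-0.996125:
  k1 = f(1.070000, -0.996125) = -3.313236
  k2 = f(1.240000, -1.559375) = -6.064994
  y ← -0.996125 + (0.17/2)·(-3.313236 + (-6.064994)) = -1.793274
y(1.24) ≈ -1.7933

-1.7933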